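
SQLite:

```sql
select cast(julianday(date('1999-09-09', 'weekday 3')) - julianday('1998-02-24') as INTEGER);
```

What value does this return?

568

`weekday 3` advances to the next Wednesday; 1999-09-09 is a Thursday, so it moves forward to 1999-09-15.
4 days remain in February 1998 after the 24th (28 − 24).
Full months from March 1998 through August 1999 contribute their day counts.
Then 15 days into September 1999.
Total: 4 + 31 + 30 + 31 + 30 + 31 + 31 + 30 + 31 + 30 + 31 + 31 + 28 + 31 + 30 + 31 + 30 + 31 + 31 + 15 = 568.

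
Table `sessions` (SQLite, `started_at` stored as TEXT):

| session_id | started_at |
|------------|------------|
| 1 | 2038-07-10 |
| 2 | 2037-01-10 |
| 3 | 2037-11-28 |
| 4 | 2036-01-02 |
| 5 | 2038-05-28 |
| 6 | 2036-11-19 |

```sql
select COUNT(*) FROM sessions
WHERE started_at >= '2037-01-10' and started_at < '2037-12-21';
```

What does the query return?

Rows in [2037-01-10, 2037-12-21): 2037-01-10, 2037-11-28 → 2 rows.

2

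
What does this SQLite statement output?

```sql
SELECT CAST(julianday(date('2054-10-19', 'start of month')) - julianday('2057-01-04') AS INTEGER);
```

-826

`start of month` rewinds 2054-10-19 to 2054-10-01.
30 days remain in October 2054 after the 1st (31 − 1).
Full months from November 2054 through December 2056 contribute their day counts.
Then 4 days into January 2057.
Total: 30 + 30 + 31 + 31 + 28 + 31 + 30 + 31 + 30 + 31 + 31 + 30 + 31 + 30 + 31 + 31 + 29 + 31 + 30 + 31 + 30 + 31 + 31 + 30 + 31 + 30 + 31 + 4 = 826.
The subtraction is earlier − later, so the result is −826 → -826.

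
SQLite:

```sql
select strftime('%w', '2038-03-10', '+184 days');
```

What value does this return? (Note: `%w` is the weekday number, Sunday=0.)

First apply '+184 days': 2038-03-10 → 2038-09-10.
2038-09-10 is a Friday; with Sunday=0 that is 5.

5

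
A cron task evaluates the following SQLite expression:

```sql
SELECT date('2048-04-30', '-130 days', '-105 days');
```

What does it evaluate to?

Applying '-130 days' to 2048-04-30: counting 130 days back gives 2047-12-22.
Applying '-105 days' to 2047-12-22: counting 105 days back gives 2047-09-08.

2047-09-08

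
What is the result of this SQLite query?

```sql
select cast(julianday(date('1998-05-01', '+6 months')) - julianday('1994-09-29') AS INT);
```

1494

Adding +6 months to 1998-05-01 gives 1998-11-01.
1 day remains in September 1994 after the 29th (30 − 29).
Full months from October 1994 through October 1998 contribute their day counts.
Then 1 day into November 1998.
Total: 1 + 31 + 30 + 31 + 31 + 28 + 31 + 30 + 31 + 30 + 31 + 31 + 30 + 31 + 30 + 31 + 31 + 29 + 31 + 30 + 31 + 30 + 31 + 31 + 30 + 31 + 30 + 31 + 31 + 28 + 31 + 30 + 31 + 30 + 31 + 31 + 30 + 31 + 30 + 31 + 31 + 28 + 31 + 30 + 31 + 30 + 31 + 31 + 30 + 31 + 1 = 1494.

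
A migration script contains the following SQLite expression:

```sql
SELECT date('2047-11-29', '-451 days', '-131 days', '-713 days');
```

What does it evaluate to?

Applying '-451 days' to 2047-11-29: counting 451 days back gives 2046-09-04.
Applying '-131 days' to 2046-09-04: counting 131 days back gives 2046-04-26.
Applying '-713 days' to 2046-04-26: counting 713 days back gives 2044-05-13.

2044-05-13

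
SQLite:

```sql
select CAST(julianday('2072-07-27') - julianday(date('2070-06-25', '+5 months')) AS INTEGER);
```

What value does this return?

610

Adding +5 months to 2070-06-25 gives 2070-11-25.
5 days remain in November 2070 after the 25th (30 − 25).
Full months from December 2070 through June 2072 contribute their day counts.
Then 27 days into July 2072.
Total: 5 + 31 + 31 + 28 + 31 + 30 + 31 + 30 + 31 + 31 + 30 + 31 + 30 + 31 + 31 + 29 + 31 + 30 + 31 + 30 + 27 = 610.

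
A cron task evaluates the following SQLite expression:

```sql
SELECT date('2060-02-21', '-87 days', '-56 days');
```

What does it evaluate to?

Applying '-87 days' to 2060-02-21: counting 87 days back gives 2059-11-26.
Applying '-56 days' to 2059-11-26: counting 56 days back gives 2059-10-01.

2059-10-01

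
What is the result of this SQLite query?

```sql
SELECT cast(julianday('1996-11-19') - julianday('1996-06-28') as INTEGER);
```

2 days remain in June 1996 after the 28th (30 − 28).
July 1996: 31 days.
August 1996: 31 days.
September 1996: 30 days.
October 1996: 31 days.
Then 19 days into November 1996.
Total: 2 + 31 + 31 + 30 + 31 + 19 = 144.

144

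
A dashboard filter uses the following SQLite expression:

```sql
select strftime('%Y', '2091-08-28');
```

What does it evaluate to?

`%Y` extracts the 4-digit year: 2091.

2091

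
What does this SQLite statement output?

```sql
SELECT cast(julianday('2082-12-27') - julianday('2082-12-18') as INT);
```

9

Both dates are in December 2082: 27 − 18 = 9.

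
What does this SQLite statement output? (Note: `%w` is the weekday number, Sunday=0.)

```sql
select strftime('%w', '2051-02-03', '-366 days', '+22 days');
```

First apply '-366 days', '+22 days': 2051-02-03 → 2050-02-24.
2050-02-24 is a Thursday; with Sunday=0 that is 4.

4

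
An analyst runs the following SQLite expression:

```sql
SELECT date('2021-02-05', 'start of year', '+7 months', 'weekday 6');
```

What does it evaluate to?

`start of year` rewinds 2021-02-05 to 2021-01-01.
Adding +7 months to 2021-01-01 gives 2021-08-01.
`weekday 6` advances to the next Saturday; 2021-08-01 is a Sunday, so it moves forward to 2021-08-07.

2021-08-07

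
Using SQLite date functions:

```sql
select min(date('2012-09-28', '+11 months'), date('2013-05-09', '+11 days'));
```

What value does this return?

date('2012-09-28', '+11 months') → 2013-08-28.
date('2013-05-09', '+11 days') → 2013-05-20.
Earlier of the two is 2013-05-20.

2013-05-20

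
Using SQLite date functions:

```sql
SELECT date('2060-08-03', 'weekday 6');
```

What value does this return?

`weekday 6` advances to the next Saturday; 2060-08-03 is a Tuesday, so it moves forward to 2060-08-07.

2060-08-07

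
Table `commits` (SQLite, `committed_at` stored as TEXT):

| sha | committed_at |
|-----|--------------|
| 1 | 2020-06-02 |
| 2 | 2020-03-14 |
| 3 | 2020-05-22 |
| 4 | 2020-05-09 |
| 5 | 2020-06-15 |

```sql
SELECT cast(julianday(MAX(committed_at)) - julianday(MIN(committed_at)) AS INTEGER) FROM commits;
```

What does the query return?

93

MIN = 2020-03-14, MAX = 2020-06-15.
17 days remain in March 2020 after the 14th (31 − 14).
April 2020: 30 days.
May 2020: 31 days.
Then 15 days into June 2020.
Total: 17 + 30 + 31 + 15 = 93.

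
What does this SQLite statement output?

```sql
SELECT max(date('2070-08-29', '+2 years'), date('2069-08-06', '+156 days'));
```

2072-08-29

date('2070-08-29', '+2 years') → 2072-08-29.
date('2069-08-06', '+156 days') → 2070-01-09.
Later of the two is 2072-08-29.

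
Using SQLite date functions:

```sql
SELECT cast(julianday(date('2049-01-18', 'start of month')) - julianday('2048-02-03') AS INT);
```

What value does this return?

`start of month` rewinds 2049-01-18 to 2049-01-01.
26 days remain in February 2048 after the 3rd (29 − 3).
Full months from March 2048 through December 2048 contribute their day counts.
Then 1 day into January 2049.
Total: 26 + 31 + 30 + 31 + 30 + 31 + 31 + 30 + 31 + 30 + 31 + 1 = 333.

333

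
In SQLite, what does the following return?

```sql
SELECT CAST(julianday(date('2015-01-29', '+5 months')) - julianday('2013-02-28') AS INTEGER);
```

851

Adding +5 months to 2015-01-29 gives 2015-06-29.
0 days remain in February 2013 after the 28th (28 − 28).
Full months from March 2013 through May 2015 contribute their day counts.
Then 29 days into June 2015.
Total: 0 + 31 + 30 + 31 + 30 + 31 + 31 + 30 + 31 + 30 + 31 + 31 + 28 + 31 + 30 + 31 + 30 + 31 + 31 + 30 + 31 + 30 + 31 + 31 + 28 + 31 + 30 + 31 + 29 = 851.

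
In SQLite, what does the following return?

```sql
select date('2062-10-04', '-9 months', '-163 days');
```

Adding -9 months to 2062-10-04 gives 2062-01-04.
Applying '-163 days' to 2062-01-04: counting 163 days back gives 2061-07-25.

2061-07-25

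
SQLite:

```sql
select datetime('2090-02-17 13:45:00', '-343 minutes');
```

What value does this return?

2090-02-17 08:02:00

343 minutes = 5h 43m; -343 minutes from 2090-02-17 13:45:00 is 2090-02-17 08:02:00.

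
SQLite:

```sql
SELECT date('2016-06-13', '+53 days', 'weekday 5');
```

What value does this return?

Applying '+53 days' to 2016-06-13: counting 53 days forward gives 2016-08-05.
`weekday 5` advances to the next Friday; 2016-08-05 is already a Friday, so it stays at 2016-08-05.

2016-08-05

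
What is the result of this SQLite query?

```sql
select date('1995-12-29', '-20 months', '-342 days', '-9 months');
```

Adding -20 months to 1995-12-29 gives 1994-04-29.
Applying '-342 days' to 1994-04-29: counting 342 days back gives 1993-05-22.
Adding -9 months to 1993-05-22 gives 1992-08-22.

1992-08-22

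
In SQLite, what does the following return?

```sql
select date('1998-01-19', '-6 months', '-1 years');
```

Adding -6 months to 1998-01-19 gives 1997-07-19.
Adding -1 year to 1997-07-19 gives 1996-07-19.

1996-07-19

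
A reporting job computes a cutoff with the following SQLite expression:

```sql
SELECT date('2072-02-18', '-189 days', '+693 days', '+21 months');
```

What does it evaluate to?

2075-04-06

Applying '-189 days' to 2072-02-18: counting 189 days back gives 2071-08-13.
Applying '+693 days' to 2071-08-13: counting 693 days forward gives 2073-07-06.
Adding +21 months to 2073-07-06 gives 2075-04-06.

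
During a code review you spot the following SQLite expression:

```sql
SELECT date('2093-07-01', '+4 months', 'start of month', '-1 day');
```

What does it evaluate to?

Adding +4 months to 2093-07-01 gives 2093-11-01.
`start of month` rewinds 2093-11-01 to 2093-11-01.
Going back 1 day from 2093-11-01 reaches 2093-10-31 (last day of October, 31 days).

2093-10-31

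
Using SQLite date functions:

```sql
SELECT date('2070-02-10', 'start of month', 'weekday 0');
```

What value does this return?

2070-02-02

`start of month` rewinds 2070-02-10 to 2070-02-01.
`weekday 0` advances to the next Sunday; 2070-02-01 is a Saturday, so it moves forward to 2070-02-02.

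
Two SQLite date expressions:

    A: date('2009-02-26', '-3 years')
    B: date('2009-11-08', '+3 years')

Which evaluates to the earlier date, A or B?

A

A = 2006-02-26.
B = 2012-11-08.
A is earlier.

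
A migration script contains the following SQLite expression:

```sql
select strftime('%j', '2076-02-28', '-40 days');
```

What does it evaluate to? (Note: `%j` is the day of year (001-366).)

019

First apply '-40 days': 2076-02-28 → 2076-01-19.
Day-of-year for 2076-01-19: days since 2076-01-01 inclusive = 19, zero-padded to 019.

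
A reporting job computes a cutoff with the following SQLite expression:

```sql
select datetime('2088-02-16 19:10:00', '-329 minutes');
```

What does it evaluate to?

329 minutes = 5h 29m; -329 minutes from 2088-02-16 19:10:00 is 2088-02-16 13:41:00.

2088-02-16 13:41:00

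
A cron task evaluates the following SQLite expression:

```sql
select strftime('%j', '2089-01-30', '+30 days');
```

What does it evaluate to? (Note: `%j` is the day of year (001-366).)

060

First apply '+30 days': 2089-01-30 → 2089-03-01.
Day-of-year for 2089-03-01: days since 2089-01-01 inclusive = 60, zero-padded to 060.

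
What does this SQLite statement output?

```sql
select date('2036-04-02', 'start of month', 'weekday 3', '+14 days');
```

2036-04-16

`start of month` rewinds 2036-04-02 to 2036-04-01.
`weekday 3` advances to the next Wednesday; 2036-04-01 is a Tuesday, so it moves forward to 2036-04-02.
Advancing 14 more days within April lands on 2036-04-16.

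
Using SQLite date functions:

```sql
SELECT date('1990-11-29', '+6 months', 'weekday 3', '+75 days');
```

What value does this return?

Adding +6 months to 1990-11-29 gives 1991-05-29.
`weekday 3` advances to the next Wednesday; 1991-05-29 is already a Wednesday, so it stays at 1991-05-29.
Applying '+75 days' to 1991-05-29: counting 75 days forward gives 1991-08-12.

1991-08-12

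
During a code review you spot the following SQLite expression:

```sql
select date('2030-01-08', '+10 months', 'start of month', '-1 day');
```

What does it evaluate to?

2030-10-31

Adding +10 months to 2030-01-08 gives 2030-11-08.
`start of month` rewinds 2030-11-08 to 2030-11-01.
Going back 1 day from 2030-11-01 reaches 2030-10-31 (last day of October, 31 days).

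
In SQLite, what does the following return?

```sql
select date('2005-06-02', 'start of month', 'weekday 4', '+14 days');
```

`start of month` rewinds 2005-06-02 to 2005-06-01.
`weekday 4` advances to the next Thursday; 2005-06-01 is a Wednesday, so it moves forward to 2005-06-02.
Advancing 14 more days within June lands on 2005-06-16.

2005-06-16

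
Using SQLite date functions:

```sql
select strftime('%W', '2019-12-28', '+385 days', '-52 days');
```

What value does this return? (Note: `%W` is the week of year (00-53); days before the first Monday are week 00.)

First apply '+385 days', '-52 days': 2019-12-28 → 2020-11-25.
2020-11-25 is a Wednesday. SQLite's %W counts Mondays since the year started; the result is 47.

47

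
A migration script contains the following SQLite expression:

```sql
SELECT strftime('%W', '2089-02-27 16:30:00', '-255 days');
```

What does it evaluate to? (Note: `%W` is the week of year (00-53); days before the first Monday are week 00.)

First apply '-255 days': 2089-02-27 16:30:00 → 2088-06-17 16:30:00.
2088-06-17 is a Thursday. SQLite's %W counts Mondays since the year started; the result is 24.

24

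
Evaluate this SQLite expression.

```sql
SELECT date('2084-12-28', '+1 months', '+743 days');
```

2087-02-10

Adding +1 month to 2084-12-28 gives 2085-01-28.
Applying '+743 days' to 2085-01-28: counting 743 days forward gives 2087-02-10.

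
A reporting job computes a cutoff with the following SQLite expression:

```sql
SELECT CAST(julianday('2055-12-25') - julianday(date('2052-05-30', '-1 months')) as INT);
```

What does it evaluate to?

1334

Adding -1 month to 2052-05-30 gives 2052-04-30.
0 days remain in April 2052 after the 30th (30 − 30).
Full months from May 2052 through November 2055 contribute their day counts.
Then 25 days into December 2055.
Total: 0 + 31 + 30 + 31 + 31 + 30 + 31 + 30 + 31 + 31 + 28 + 31 + 30 + 31 + 30 + 31 + 31 + 30 + 31 + 30 + 31 + 31 + 28 + 31 + 30 + 31 + 30 + 31 + 31 + 30 + 31 + 30 + 31 + 31 + 28 + 31 + 30 + 31 + 30 + 31 + 31 + 30 + 31 + 30 + 25 = 1334.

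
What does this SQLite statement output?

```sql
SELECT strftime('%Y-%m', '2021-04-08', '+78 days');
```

First apply '+78 days': 2021-04-08 → 2021-06-25.
`%Y-%m` extracts the year-month: 2021-06.

2021-06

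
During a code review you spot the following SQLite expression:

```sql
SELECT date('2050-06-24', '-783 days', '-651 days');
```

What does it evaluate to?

Applying '-783 days' to 2050-06-24: counting 783 days back gives 2048-05-02.
Applying '-651 days' to 2048-05-02: counting 651 days back gives 2046-07-21.

2046-07-21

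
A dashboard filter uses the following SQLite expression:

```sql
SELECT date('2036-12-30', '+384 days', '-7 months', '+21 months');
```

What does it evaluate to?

Applying '+384 days' to 2036-12-30: counting 384 days forward gives 2038-01-18.
Adding -7 months to 2038-01-18 gives 2037-06-18.
Adding +21 months to 2037-06-18 gives 2039-03-18.

2039-03-18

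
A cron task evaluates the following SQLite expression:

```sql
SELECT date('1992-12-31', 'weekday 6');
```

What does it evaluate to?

`weekday 6` advances to the next Saturday; 1992-12-31 is a Thursday, so it moves forward to 1993-01-02.

1993-01-02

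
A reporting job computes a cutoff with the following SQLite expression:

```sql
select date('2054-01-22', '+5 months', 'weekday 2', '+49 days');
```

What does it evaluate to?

Adding +5 months to 2054-01-22 gives 2054-06-22.
`weekday 2` advances to the next Tuesday; 2054-06-22 is a Monday, so it moves forward to 2054-06-23.
Applying '+49 days' to 2054-06-23: counting 49 days forward gives 2054-08-11.

2054-08-11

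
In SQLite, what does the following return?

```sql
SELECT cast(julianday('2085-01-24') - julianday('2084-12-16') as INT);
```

39

15 days remain in December 2084 after the 16th (31 − 16).
Then 24 days into January 2085.
Total: 15 + 24 = 39.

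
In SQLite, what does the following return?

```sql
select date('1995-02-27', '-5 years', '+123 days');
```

Adding -5 years to 1995-02-27 gives 1990-02-27.
Applying '+123 days' to 1990-02-27: counting 123 days forward gives 1990-06-30.

1990-06-30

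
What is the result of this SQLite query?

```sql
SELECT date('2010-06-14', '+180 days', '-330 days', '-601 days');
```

Applying '+180 days' to 2010-06-14: counting 180 days forward gives 2010-12-11.
Applying '-330 days' to 2010-12-11: counting 330 days back gives 2010-01-15.
Applying '-601 days' to 2010-01-15: counting 601 days back gives 2008-05-24.

2008-05-24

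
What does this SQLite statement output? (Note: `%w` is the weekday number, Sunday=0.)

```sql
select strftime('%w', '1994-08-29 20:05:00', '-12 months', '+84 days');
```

0

First apply '-12 months', '+84 days': 1994-08-29 20:05:00 → 1993-11-21 20:05:00.
1993-11-21 is a Sunday; with Sunday=0 that is 0.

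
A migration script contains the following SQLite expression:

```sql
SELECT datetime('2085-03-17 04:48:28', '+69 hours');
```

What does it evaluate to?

2085-03-20 01:48:28

+69 hours from 2085-03-17 04:48:28 is 2085-03-20 01:48:28 (crosses midnight).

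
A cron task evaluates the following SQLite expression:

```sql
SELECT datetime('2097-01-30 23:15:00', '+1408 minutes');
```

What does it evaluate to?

2097-01-31 22:43:00

1408 minutes = 23h 28m; +1408 minutes from 2097-01-30 23:15:00 is 2097-01-31 22:43:00 (crosses midnight).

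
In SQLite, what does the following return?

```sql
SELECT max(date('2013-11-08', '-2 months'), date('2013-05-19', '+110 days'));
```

2013-09-08

date('2013-11-08', '-2 months') → 2013-09-08.
date('2013-05-19', '+110 days') → 2013-09-06.
Later of the two is 2013-09-08.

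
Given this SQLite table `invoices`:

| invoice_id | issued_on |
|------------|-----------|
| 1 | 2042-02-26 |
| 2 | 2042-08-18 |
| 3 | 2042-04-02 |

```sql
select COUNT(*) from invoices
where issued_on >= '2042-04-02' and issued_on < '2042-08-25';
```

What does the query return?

2

Rows in [2042-04-02, 2042-08-25): 2042-08-18, 2042-04-02 → 2 rows.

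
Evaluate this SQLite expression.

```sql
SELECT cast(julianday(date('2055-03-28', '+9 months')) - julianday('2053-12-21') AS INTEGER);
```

737

Adding +9 months to 2055-03-28 gives 2055-12-28.
10 days remain in December 2053 after the 21st (31 − 21).
Full months from January 2054 through November 2055 contribute their day counts.
Then 28 days into December 2055.
Total: 10 + 31 + 28 + 31 + 30 + 31 + 30 + 31 + 31 + 30 + 31 + 30 + 31 + 31 + 28 + 31 + 30 + 31 + 30 + 31 + 31 + 30 + 31 + 30 + 28 = 737.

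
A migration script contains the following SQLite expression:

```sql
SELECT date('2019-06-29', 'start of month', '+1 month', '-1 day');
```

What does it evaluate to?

2019-06-30

`start of month` rewinds 2019-06-29 to 2019-06-01.
Adding +1 month to 2019-06-01 gives 2019-07-01.
Going back 1 day from 2019-07-01 reaches 2019-06-30 (last day of June, 30 days).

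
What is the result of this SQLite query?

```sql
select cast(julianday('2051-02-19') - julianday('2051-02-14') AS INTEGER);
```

Both dates are in February 2051: 19 − 14 = 5.

5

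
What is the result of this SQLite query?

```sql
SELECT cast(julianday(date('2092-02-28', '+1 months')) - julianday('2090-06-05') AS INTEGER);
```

Adding +1 month to 2092-02-28 gives 2092-03-28.
25 days remain in June 2090 after the 5th (30 − 5).
Full months from July 2090 through February 2092 contribute their day counts.
Then 28 days into March 2092.
Total: 25 + 31 + 31 + 30 + 31 + 30 + 31 + 31 + 28 + 31 + 30 + 31 + 30 + 31 + 31 + 30 + 31 + 30 + 31 + 31 + 29 + 28 = 662.

662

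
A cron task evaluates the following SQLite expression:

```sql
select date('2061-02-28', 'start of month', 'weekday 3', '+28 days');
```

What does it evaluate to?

2061-03-02

`start of month` rewinds 2061-02-28 to 2061-02-01.
`weekday 3` advances to the next Wednesday; 2061-02-01 is a Tuesday, so it moves forward to 2061-02-02.
February 2061 has 28 days; 26 remain after the 2nd, so 27 days reach 2061-03-01.
Advancing 1 more day within March lands on 2061-03-02.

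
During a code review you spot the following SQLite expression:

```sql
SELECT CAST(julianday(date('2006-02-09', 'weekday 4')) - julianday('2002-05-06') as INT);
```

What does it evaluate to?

1375

`weekday 4` advances to the next Thursday; 2006-02-09 is already a Thursday, so it stays at 2006-02-09.
25 days remain in May 2002 after the 6th (31 − 6).
Full months from June 2002 through January 2006 contribute their day counts.
Then 9 days into February 2006.
Total: 25 + 30 + 31 + 31 + 30 + 31 + 30 + 31 + 31 + 28 + 31 + 30 + 31 + 30 + 31 + 31 + 30 + 31 + 30 + 31 + 31 + 29 + 31 + 30 + 31 + 30 + 31 + 31 + 30 + 31 + 30 + 31 + 31 + 28 + 31 + 30 + 31 + 30 + 31 + 31 + 30 + 31 + 30 + 31 + 31 + 9 = 1375.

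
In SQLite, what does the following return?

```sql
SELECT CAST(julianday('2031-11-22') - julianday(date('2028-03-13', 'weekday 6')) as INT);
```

1344

`weekday 6` advances to the next Saturday; 2028-03-13 is a Monday, so it moves forward to 2028-03-18.
13 days remain in March 2028 after the 18th (31 − 18).
Full months from April 2028 through October 2031 contribute their day counts.
Then 22 days into November 2031.
Total: 13 + 30 + 31 + 30 + 31 + 31 + 30 + 31 + 30 + 31 + 31 + 28 + 31 + 30 + 31 + 30 + 31 + 31 + 30 + 31 + 30 + 31 + 31 + 28 + 31 + 30 + 31 + 30 + 31 + 31 + 30 + 31 + 30 + 31 + 31 + 28 + 31 + 30 + 31 + 30 + 31 + 31 + 30 + 31 + 22 = 1344.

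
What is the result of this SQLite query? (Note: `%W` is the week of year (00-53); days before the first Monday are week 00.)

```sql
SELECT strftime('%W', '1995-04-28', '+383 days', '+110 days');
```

First apply '+383 days', '+110 days': 1995-04-28 → 1996-09-02.
1996-09-02 is a Monday. SQLite's %W counts Mondays since the year started; the result is 36.

36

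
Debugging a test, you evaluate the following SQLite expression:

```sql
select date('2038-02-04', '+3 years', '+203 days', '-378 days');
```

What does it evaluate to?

Adding +3 years to 2038-02-04 gives 2041-02-04.
Applying '+203 days' to 2041-02-04: counting 203 days forward gives 2041-08-26.
Applying '-378 days' to 2041-08-26: counting 378 days back gives 2040-08-13.

2040-08-13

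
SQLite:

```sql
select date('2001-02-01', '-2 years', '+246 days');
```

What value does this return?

1999-10-05

Adding -2 years to 2001-02-01 gives 1999-02-01.
Applying '+246 days' to 1999-02-01: counting 246 days forward gives 1999-10-05.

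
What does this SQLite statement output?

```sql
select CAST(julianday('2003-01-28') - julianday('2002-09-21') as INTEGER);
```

129

9 days remain in September 2002 after the 21st (30 − 21).
October 2002: 31 days.
November 2002: 30 days.
December 2002: 31 days.
Then 28 days into January 2003.
Total: 9 + 31 + 30 + 31 + 28 = 129.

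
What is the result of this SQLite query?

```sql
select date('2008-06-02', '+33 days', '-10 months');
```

June 2008 has 30 days; 28 remain after the 2nd, so 29 days reach 2008-07-01.
Advancing 4 more days within July lands on 2008-07-05.
Adding -10 months to 2008-07-05 gives 2007-09-05.

2007-09-05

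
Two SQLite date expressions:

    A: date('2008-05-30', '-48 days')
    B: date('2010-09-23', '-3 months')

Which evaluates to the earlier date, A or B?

A = 2008-04-12.
B = 2010-06-23.
A is earlier.

A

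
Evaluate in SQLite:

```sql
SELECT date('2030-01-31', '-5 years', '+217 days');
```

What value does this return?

2025-09-05

Adding -5 years to 2030-01-31 gives 2025-01-31.
Applying '+217 days' to 2025-01-31: counting 217 days forward gives 2025-09-05.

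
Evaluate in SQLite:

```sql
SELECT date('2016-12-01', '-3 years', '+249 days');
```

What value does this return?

2014-08-07

Adding -3 years to 2016-12-01 gives 2013-12-01.
Applying '+249 days' to 2013-12-01: counting 249 days forward gives 2014-08-07.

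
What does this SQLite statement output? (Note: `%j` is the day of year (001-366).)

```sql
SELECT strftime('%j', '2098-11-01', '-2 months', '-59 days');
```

First apply '-2 months', '-59 days': 2098-11-01 → 2098-07-04.
Day-of-year for 2098-07-04: days since 2098-01-01 inclusive = 185, zero-padded to 185.

185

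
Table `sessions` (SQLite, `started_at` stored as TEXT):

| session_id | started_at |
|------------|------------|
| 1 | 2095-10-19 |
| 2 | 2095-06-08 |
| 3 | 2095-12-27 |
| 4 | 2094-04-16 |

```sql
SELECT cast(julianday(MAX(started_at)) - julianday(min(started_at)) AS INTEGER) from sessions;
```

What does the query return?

MIN = 2094-04-16, MAX = 2095-12-27.
14 days remain in April 2094 after the 16th (30 − 16).
Full months from May 2094 through November 2095 contribute their day counts.
Then 27 days into December 2095.
Total: 14 + 31 + 30 + 31 + 31 + 30 + 31 + 30 + 31 + 31 + 28 + 31 + 30 + 31 + 30 + 31 + 31 + 30 + 31 + 30 + 27 = 620.

620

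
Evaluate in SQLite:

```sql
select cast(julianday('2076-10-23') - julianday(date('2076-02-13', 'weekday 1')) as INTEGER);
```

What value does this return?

`weekday 1` advances to the next Monday; 2076-02-13 is a Thursday, so it moves forward to 2076-02-17.
12 days remain in February 2076 after the 17th (29 − 17).
Full months from March 2076 through September 2076 contribute their day counts.
Then 23 days into October 2076.
Total: 12 + 31 + 30 + 31 + 30 + 31 + 31 + 30 + 23 = 249.

249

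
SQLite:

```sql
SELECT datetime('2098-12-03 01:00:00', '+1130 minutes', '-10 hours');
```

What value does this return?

2098-12-03 09:50:00

1130 minutes = 18h 50m; +1130 minutes from 2098-12-03 01:00:00 is 2098-12-03 19:50:00.
-10 hours from 2098-12-03 19:50:00 is 2098-12-03 09:50:00.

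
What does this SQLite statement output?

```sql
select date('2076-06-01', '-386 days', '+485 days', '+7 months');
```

2077-04-08

Applying '-386 days' to 2076-06-01: counting 386 days back gives 2075-05-12.
Applying '+485 days' to 2075-05-12: counting 485 days forward gives 2076-09-08.
Adding +7 months to 2076-09-08 gives 2077-04-08.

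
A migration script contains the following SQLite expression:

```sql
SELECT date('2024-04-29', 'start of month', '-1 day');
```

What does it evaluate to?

`start of month` rewinds 2024-04-29 to 2024-04-01.
Going back 1 day from 2024-04-01 reaches 2024-03-31 (last day of March, 31 days).

2024-03-31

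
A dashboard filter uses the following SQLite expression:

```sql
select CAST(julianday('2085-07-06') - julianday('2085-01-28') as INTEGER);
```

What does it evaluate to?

3 days remain in January 2085 after the 28th (31 − 28).
February 2085: 28 days.
March 2085: 31 days.
April 2085: 30 days.
May 2085: 31 days.
June 2085: 30 days.
Then 6 days into July 2085.
Total: 3 + 28 + 31 + 30 + 31 + 30 + 6 = 159.

159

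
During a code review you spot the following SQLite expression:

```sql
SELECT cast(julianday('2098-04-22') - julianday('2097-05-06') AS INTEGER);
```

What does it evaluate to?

351

25 days remain in May 2097 after the 6th (31 − 6).
Full months from June 2097 through March 2098 contribute their day counts.
Then 22 days into April 2098.
Total: 25 + 30 + 31 + 31 + 30 + 31 + 30 + 31 + 31 + 28 + 31 + 22 = 351.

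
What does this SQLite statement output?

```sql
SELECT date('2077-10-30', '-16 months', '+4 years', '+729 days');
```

2082-06-29

Adding -16 months to 2077-10-30 gives 2076-06-30.
Adding +4 years to 2076-06-30 gives 2080-06-30.
Applying '+729 days' to 2080-06-30: counting 729 days forward gives 2082-06-29.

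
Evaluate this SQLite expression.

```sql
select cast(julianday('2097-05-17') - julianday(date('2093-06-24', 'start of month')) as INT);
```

`start of month` rewinds 2093-06-24 to 2093-06-01.
29 days remain in June 2093 after the 1st (30 − 1).
Full months from July 2093 through April 2097 contribute their day counts.
Then 17 days into May 2097.
Total: 29 + 31 + 31 + 30 + 31 + 30 + 31 + 31 + 28 + 31 + 30 + 31 + 30 + 31 + 31 + 30 + 31 + 30 + 31 + 31 + 28 + 31 + 30 + 31 + 30 + 31 + 31 + 30 + 31 + 30 + 31 + 31 + 29 + 31 + 30 + 31 + 30 + 31 + 31 + 30 + 31 + 30 + 31 + 31 + 28 + 31 + 30 + 17 = 1446.

1446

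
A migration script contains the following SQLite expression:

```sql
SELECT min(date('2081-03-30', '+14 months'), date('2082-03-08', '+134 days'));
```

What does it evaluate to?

date('2081-03-30', '+14 months') → 2082-05-30.
date('2082-03-08', '+134 days') → 2082-07-20.
Earlier of the two is 2082-05-30.

2082-05-30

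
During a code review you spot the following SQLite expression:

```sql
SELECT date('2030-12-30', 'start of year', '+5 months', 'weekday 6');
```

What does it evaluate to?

2030-06-01

`start of year` rewinds 2030-12-30 to 2030-01-01.
Adding +5 months to 2030-01-01 gives 2030-06-01.
`weekday 6` advances to the next Saturday; 2030-06-01 is already a Saturday, so it stays at 2030-06-01.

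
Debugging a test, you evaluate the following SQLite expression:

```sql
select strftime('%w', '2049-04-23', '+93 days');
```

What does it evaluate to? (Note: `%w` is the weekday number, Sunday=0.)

0

First apply '+93 days': 2049-04-23 → 2049-07-25.
2049-07-25 is a Sunday; with Sunday=0 that is 0.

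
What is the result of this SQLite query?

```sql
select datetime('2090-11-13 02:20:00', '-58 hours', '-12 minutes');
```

-58 hours from 2090-11-13 02:20:00 is 2090-11-10 16:20:00 (crosses midnight).
-12 minutes from 2090-11-10 16:20:00 is 2090-11-10 16:08:00.

2090-11-10 16:08:00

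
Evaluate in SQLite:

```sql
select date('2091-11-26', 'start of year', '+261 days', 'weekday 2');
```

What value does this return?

2091-09-25

`start of year` rewinds 2091-11-26 to 2091-01-01.
Applying '+261 days' to 2091-01-01: counting 261 days forward gives 2091-09-19.
`weekday 2` advances to the next Tuesday; 2091-09-19 is a Wednesday, so it moves forward to 2091-09-25.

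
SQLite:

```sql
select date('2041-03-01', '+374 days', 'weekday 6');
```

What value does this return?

Applying '+374 days' to 2041-03-01: counting 374 days forward gives 2042-03-10.
`weekday 6` advances to the next Saturday; 2042-03-10 is a Monday, so it moves forward to 2042-03-15.

2042-03-15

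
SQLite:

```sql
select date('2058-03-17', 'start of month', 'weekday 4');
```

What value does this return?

2058-03-07

`start of month` rewinds 2058-03-17 to 2058-03-01.
`weekday 4` advances to the next Thursday; 2058-03-01 is a Friday, so it moves forward to 2058-03-07.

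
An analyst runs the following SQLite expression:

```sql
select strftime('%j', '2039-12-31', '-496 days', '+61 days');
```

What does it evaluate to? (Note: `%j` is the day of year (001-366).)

295

First apply '-496 days', '+61 days': 2039-12-31 → 2038-10-22.
Day-of-year for 2038-10-22: days since 2038-01-01 inclusive = 295, zero-padded to 295.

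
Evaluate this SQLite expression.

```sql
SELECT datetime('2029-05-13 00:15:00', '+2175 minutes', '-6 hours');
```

2175 minutes = 36h 15m; +2175 minutes from 2029-05-13 00:15:00 is 2029-05-14 12:30:00 (crosses midnight).
-6 hours from 2029-05-14 12:30:00 is 2029-05-14 06:30:00.

2029-05-14 06:30:00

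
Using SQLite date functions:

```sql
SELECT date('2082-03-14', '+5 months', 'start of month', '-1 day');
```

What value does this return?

2082-07-31

Adding +5 months to 2082-03-14 gives 2082-08-14.
`start of month` rewinds 2082-08-14 to 2082-08-01.
Going back 1 day from 2082-08-01 reaches 2082-07-31 (last day of July, 31 days).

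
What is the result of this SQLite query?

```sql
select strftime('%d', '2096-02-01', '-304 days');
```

First apply '-304 days': 2096-02-01 → 2095-04-03.
`%d` extracts the 2-digit day of month: 03.

03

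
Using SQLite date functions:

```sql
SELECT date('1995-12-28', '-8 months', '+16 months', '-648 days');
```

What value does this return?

1994-11-19

Adding -8 months to 1995-12-28 gives 1995-04-28.
Adding +16 months to 1995-04-28 gives 1996-08-28.
Applying '-648 days' to 1996-08-28: counting 648 days back gives 1994-11-19.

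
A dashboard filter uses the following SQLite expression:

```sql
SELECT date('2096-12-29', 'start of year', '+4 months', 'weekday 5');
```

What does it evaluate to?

`start of year` rewinds 2096-12-29 to 2096-01-01.
Adding +4 months to 2096-01-01 gives 2096-05-01.
`weekday 5` advances to the next Friday; 2096-05-01 is a Tuesday, so it moves forward to 2096-05-04.

2096-05-04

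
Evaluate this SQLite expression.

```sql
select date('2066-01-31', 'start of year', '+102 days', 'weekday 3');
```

2066-04-14

`start of year` rewinds 2066-01-31 to 2066-01-01.
Applying '+102 days' to 2066-01-01: counting 102 days forward gives 2066-04-13.
`weekday 3` advances to the next Wednesday; 2066-04-13 is a Tuesday, so it moves forward to 2066-04-14.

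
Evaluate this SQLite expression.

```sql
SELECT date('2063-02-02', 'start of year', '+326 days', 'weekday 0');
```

2063-11-25

`start of year` rewinds 2063-02-02 to 2063-01-01.
Applying '+326 days' to 2063-01-01: counting 326 days forward gives 2063-11-23.
`weekday 0` advances to the next Sunday; 2063-11-23 is a Friday, so it moves forward to 2063-11-25.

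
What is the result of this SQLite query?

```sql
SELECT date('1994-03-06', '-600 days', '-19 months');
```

Applying '-600 days' to 1994-03-06: counting 600 days back gives 1992-07-14.
Adding -19 months to 1992-07-14 gives 1990-12-14.

1990-12-14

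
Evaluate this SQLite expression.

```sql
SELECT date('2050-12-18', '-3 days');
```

Going back 3 days within December lands on 2050-12-15.

2050-12-15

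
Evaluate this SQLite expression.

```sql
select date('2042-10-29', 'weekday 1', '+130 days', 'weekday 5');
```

`weekday 1` advances to the next Monday; 2042-10-29 is a Wednesday, so it moves forward to 2042-11-03.
Applying '+130 days' to 2042-11-03: counting 130 days forward gives 2043-03-13.
`weekday 5` advances to the next Friday; 2043-03-13 is already a Friday, so it stays at 2043-03-13.

2043-03-13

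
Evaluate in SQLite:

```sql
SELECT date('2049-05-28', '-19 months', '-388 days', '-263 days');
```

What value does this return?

2046-01-15

Adding -19 months to 2049-05-28 gives 2047-10-28.
Applying '-388 days' to 2047-10-28: counting 388 days back gives 2046-10-05.
Applying '-263 days' to 2046-10-05: counting 263 days back gives 2046-01-15.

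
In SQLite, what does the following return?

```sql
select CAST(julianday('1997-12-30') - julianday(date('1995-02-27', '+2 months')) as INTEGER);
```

978

Adding +2 months to 1995-02-27 gives 1995-04-27.
3 days remain in April 1995 after the 27th (30 − 27).
Full months from May 1995 through November 1997 contribute their day counts.
Then 30 days into December 1997.
Total: 3 + 31 + 30 + 31 + 31 + 30 + 31 + 30 + 31 + 31 + 29 + 31 + 30 + 31 + 30 + 31 + 31 + 30 + 31 + 30 + 31 + 31 + 28 + 31 + 30 + 31 + 30 + 31 + 31 + 30 + 31 + 30 + 30 = 978.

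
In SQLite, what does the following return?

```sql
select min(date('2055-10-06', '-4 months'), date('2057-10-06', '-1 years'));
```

2055-06-06

date('2055-10-06', '-4 months') → 2055-06-06.
date('2057-10-06', '-1 years') → 2056-10-06.
Earlier of the two is 2055-06-06.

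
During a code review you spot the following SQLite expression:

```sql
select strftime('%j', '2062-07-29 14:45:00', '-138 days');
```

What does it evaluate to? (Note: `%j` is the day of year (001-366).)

072

First apply '-138 days': 2062-07-29 14:45:00 → 2062-03-13 14:45:00.
Day-of-year for 2062-03-13: days since 2062-01-01 inclusive = 72, zero-padded to 072.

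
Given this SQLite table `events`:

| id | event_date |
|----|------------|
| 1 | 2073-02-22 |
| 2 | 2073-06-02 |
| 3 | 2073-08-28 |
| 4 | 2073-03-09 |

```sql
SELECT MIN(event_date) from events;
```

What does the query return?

2073-02-22

MIN over {2073-02-22, 2073-03-09, 2073-06-02, 2073-08-28}.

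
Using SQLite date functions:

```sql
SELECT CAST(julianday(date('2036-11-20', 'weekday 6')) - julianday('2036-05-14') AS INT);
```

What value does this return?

`weekday 6` advances to the next Saturday; 2036-11-20 is a Thursday, so it moves forward to 2036-11-22.
17 days remain in May 2036 after the 14th (31 − 14).
June 2036: 30 days.
July 2036: 31 days.
August 2036: 31 days.
September 2036: 30 days.
October 2036: 31 days.
Then 22 days into November 2036.
Total: 17 + 30 + 31 + 31 + 30 + 31 + 22 = 192.

192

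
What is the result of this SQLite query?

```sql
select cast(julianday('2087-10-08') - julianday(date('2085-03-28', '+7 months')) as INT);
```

710

Adding +7 months to 2085-03-28 gives 2085-10-28.
3 days remain in October 2085 after the 28th (31 − 28).
Full months from November 2085 through September 2087 contribute their day counts.
Then 8 days into October 2087.
Total: 3 + 30 + 31 + 31 + 28 + 31 + 30 + 31 + 30 + 31 + 31 + 30 + 31 + 30 + 31 + 31 + 28 + 31 + 30 + 31 + 30 + 31 + 31 + 30 + 8 = 710.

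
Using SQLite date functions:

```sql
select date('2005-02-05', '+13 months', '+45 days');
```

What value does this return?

2006-04-19

Adding +13 months to 2005-02-05 gives 2006-03-05.
Applying '+45 days' to 2006-03-05: counting 45 days forward gives 2006-04-19.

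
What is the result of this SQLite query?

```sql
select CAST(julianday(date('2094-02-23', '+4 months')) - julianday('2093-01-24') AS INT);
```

515

Adding +4 months to 2094-02-23 gives 2094-06-23.
7 days remain in January 2093 after the 24th (31 − 24).
Full months from February 2093 through May 2094 contribute their day counts.
Then 23 days into June 2094.
Total: 7 + 28 + 31 + 30 + 31 + 30 + 31 + 31 + 30 + 31 + 30 + 31 + 31 + 28 + 31 + 30 + 31 + 23 = 515.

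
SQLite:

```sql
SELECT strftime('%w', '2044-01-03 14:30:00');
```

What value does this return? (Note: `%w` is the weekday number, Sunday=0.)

2044-01-03 is a Sunday; with Sunday=0 that is 0.

0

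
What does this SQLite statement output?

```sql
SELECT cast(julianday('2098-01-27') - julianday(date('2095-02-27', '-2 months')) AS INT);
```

Adding -2 months to 2095-02-27 gives 2094-12-27.
4 days remain in December 2094 after the 27th (31 − 27).
Full months from January 2095 through December 2097 contribute their day counts.
Then 27 days into January 2098.
Total: 4 + 31 + 28 + 31 + 30 + 31 + 30 + 31 + 31 + 30 + 31 + 30 + 31 + 31 + 29 + 31 + 30 + 31 + 30 + 31 + 31 + 30 + 31 + 30 + 31 + 31 + 28 + 31 + 30 + 31 + 30 + 31 + 31 + 30 + 31 + 30 + 31 + 27 = 1127.

1127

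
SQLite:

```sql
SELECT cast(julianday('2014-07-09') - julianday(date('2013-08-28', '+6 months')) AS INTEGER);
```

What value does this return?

Adding +6 months to 2013-08-28 gives 2014-02-28.
0 days remain in February 2014 after the 28th (28 − 28).
March 2014: 31 days.
April 2014: 30 days.
May 2014: 31 days.
June 2014: 30 days.
Then 9 days into July 2014.
Total: 0 + 31 + 30 + 31 + 30 + 9 = 131.

131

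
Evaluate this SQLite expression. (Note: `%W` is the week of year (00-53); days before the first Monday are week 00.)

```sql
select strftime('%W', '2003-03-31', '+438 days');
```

First apply '+438 days': 2003-03-31 → 2004-06-11.
2004-06-11 is a Friday. SQLite's %W counts Mondays since the year started; the result is 23.

23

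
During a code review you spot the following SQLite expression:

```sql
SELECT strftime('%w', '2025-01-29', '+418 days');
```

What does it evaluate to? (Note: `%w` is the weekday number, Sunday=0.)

First apply '+418 days': 2025-01-29 → 2026-03-23.
2026-03-23 is a Monday; with Sunday=0 that is 1.

1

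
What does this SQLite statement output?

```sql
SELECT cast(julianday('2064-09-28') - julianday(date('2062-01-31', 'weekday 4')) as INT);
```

`weekday 4` advances to the next Thursday; 2062-01-31 is a Tuesday, so it moves forward to 2062-02-02.
26 days remain in February 2062 after the 2nd (28 − 2).
Full months from March 2062 through August 2064 contribute their day counts.
Then 28 days into September 2064.
Total: 26 + 31 + 30 + 31 + 30 + 31 + 31 + 30 + 31 + 30 + 31 + 31 + 28 + 31 + 30 + 31 + 30 + 31 + 31 + 30 + 31 + 30 + 31 + 31 + 29 + 31 + 30 + 31 + 30 + 31 + 31 + 28 = 969.

969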